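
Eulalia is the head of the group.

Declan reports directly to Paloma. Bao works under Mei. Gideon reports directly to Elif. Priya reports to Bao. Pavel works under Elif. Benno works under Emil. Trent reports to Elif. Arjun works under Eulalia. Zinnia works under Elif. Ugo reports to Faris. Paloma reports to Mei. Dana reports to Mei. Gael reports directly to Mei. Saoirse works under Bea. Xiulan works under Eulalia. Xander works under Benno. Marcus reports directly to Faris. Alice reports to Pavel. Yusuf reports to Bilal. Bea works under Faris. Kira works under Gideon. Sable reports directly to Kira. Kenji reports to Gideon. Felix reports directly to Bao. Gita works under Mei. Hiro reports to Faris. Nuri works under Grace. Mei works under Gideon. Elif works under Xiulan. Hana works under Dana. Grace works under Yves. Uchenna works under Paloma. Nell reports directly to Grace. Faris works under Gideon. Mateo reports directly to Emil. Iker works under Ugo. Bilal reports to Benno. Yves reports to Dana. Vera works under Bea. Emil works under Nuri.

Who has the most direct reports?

Mei

Direct-report counts: Eulalia has 2; Xiulan has 1; Elif has 4; Pavel has 1; Gideon has 4; Kira has 1; Faris has 4; Ugo has 1; Bea has 2; Mei has 5; Paloma has 2; Bao has 2; Dana has 2; Yves has 1; Grace has 2; Nuri has 1; Emil has 2; Benno has 2; Bilal has 1. The largest is 5, held by Mei.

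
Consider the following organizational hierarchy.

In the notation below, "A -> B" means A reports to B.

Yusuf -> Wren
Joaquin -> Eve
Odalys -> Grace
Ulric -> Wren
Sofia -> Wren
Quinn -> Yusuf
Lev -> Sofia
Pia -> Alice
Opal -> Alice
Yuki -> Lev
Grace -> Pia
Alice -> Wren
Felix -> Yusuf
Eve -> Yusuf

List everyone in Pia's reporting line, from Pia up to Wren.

Pia -> Alice -> Wren

Pia reports to Alice. Alice reports to Wren. Wren is at the top.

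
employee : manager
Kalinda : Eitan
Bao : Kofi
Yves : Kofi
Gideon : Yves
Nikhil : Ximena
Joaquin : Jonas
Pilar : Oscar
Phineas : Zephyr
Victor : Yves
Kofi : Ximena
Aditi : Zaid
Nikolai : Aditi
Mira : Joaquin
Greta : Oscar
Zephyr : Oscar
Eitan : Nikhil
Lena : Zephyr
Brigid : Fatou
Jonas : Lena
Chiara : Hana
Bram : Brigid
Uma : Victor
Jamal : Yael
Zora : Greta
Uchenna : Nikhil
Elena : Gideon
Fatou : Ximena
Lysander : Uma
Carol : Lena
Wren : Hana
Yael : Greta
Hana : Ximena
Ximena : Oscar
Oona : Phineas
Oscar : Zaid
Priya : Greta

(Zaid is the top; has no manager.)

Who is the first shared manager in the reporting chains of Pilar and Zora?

Oscar

Pilar's chain of managers is Oscar, Zaid. Zora's chain of managers is Greta, Oscar, Zaid. The first manager that appears in both chains is Oscar.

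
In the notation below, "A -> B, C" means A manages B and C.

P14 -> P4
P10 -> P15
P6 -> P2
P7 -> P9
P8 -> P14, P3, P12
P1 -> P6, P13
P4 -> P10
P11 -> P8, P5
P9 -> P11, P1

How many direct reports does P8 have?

3

P8 directly manages P14, P3, P12. That is 3 direct reports.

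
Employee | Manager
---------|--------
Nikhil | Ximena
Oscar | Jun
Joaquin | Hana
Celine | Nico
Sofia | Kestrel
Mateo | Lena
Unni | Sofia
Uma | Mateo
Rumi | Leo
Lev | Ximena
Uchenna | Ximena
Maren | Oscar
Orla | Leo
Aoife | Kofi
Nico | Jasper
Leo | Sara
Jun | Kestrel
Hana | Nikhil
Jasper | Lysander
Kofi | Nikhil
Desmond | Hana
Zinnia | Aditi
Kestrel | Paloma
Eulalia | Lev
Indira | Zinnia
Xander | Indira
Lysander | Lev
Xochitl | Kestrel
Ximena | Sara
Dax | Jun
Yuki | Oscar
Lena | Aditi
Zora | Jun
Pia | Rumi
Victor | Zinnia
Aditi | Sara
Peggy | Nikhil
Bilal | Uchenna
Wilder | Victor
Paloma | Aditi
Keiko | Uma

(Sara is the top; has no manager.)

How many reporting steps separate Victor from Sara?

Chain from Victor up to Sara: Victor → Zinnia → Aditi → Sara. That is 3 steps up, so Victor is 3 levels below Sara.

3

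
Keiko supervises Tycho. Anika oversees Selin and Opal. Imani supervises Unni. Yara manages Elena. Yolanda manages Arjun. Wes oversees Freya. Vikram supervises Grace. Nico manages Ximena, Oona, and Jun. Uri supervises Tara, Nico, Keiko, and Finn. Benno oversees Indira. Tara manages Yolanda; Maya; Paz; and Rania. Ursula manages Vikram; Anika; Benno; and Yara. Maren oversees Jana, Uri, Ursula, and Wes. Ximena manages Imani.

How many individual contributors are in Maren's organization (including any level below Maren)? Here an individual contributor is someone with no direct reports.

16

The people in Maren's organization with no one reporting to them are Jana, Freya, Finn, Tycho, Jun, Oona, Unni, Rania, Paz, Maya, Arjun, Indira, Opal, Selin, Elena, Grace. That is 16.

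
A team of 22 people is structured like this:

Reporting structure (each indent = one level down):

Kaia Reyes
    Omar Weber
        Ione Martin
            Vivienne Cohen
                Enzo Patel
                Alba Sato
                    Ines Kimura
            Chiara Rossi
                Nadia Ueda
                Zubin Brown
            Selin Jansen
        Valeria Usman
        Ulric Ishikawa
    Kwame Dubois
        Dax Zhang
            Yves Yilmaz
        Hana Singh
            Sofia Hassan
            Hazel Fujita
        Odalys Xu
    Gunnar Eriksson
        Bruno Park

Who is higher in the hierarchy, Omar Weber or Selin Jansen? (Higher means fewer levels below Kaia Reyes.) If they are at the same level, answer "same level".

Omar Weber is 1 level below Kaia Reyes; Selin Jansen is 3. Omar Weber is higher.

Omar Weber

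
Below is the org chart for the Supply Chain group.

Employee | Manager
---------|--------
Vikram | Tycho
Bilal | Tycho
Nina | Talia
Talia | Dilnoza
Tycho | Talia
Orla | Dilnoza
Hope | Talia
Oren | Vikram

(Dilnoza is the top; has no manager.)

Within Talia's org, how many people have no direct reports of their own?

4

The people in Talia's organization with no one reporting to them are Nina, Hope, Bilal, Oren. That is 4.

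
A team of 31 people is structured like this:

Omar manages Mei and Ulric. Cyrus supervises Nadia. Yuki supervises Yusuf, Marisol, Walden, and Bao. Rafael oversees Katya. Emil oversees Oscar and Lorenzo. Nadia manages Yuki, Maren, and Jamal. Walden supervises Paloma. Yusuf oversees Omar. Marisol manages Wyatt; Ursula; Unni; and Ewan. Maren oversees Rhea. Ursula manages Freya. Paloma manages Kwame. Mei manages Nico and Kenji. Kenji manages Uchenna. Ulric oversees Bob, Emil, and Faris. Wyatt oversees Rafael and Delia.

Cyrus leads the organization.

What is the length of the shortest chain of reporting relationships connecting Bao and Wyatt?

3

Bao is 1 level below Yuki, and Wyatt is 2 levels below Yuki (their lowest common manager). The shortest path runs up from Bao to Yuki and back down to Wyatt: 1 + 2 = 3 links.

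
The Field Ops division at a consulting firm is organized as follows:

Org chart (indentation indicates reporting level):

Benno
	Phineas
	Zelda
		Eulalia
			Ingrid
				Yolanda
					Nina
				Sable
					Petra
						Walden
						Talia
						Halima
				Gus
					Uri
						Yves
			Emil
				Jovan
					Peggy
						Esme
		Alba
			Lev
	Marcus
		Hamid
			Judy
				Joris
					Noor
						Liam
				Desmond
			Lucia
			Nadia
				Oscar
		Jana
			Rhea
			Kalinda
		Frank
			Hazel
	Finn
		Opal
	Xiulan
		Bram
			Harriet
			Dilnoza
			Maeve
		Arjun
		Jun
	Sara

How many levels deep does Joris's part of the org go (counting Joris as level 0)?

2

The longest chain under Joris runs Joris → Noor → Liam, which is 2 levels below Joris.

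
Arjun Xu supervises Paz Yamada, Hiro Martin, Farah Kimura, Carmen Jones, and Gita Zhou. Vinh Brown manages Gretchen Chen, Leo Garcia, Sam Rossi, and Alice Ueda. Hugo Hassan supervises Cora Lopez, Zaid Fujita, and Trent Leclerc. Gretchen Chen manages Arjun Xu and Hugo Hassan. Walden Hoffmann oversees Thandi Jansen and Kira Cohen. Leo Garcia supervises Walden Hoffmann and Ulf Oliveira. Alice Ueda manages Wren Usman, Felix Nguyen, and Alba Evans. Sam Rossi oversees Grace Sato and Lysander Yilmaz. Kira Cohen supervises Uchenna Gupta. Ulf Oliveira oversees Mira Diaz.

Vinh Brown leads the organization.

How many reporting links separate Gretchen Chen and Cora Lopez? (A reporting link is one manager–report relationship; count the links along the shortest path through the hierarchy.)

Cora Lopez is in Gretchen Chen's organization: the chain from Cora Lopez up to Gretchen Chen is Cora Lopez → Hugo Hassan → Gretchen Chen, which is 2 links.

2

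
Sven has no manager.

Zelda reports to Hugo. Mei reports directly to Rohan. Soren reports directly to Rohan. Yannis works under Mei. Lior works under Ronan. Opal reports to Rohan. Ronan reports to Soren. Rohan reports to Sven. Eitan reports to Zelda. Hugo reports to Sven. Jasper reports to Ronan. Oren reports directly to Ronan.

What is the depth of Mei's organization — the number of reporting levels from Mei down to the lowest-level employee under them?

1

The longest chain under Mei runs Mei → Yannis, which is 1 level below Mei.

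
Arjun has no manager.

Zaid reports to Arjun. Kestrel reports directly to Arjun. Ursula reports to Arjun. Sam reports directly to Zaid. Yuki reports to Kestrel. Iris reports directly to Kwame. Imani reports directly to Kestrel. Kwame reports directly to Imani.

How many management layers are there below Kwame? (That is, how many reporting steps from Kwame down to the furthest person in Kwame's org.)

1

The longest chain under Kwame runs Kwame → Iris, which is 1 level below Kwame.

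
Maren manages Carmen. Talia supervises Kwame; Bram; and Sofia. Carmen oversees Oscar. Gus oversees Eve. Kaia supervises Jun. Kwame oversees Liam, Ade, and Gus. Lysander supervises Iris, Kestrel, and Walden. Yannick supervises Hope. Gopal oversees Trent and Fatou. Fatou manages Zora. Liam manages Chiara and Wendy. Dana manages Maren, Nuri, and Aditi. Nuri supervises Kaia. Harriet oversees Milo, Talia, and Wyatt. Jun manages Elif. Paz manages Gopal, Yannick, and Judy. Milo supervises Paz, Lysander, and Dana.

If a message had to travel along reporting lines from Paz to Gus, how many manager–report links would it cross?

5

Paz is 2 levels below Harriet, and Gus is 3 levels below Harriet (their lowest common manager). The shortest path runs up from Paz to Harriet and back down to Gus: 2 + 3 = 5 links.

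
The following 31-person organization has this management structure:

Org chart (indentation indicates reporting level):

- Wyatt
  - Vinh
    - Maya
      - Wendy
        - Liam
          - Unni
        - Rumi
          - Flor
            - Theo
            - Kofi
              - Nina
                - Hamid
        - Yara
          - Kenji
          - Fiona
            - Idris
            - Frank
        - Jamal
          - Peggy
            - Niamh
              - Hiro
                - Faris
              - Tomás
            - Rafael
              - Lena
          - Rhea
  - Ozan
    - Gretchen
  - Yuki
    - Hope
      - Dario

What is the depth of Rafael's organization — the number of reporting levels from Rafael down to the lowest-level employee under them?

The longest chain under Rafael runs Rafael → Lena, which is 1 level below Rafael.

1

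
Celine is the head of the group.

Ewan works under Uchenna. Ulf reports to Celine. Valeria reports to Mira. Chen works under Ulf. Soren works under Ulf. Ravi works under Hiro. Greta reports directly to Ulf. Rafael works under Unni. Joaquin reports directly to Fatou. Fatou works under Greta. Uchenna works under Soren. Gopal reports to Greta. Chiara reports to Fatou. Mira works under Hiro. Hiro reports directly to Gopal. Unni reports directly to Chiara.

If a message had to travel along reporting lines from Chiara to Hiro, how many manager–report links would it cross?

4

Chiara is 2 levels below Greta, and Hiro is 2 levels below Greta (their lowest common manager). The shortest path runs up from Chiara to Greta and back down to Hiro: 2 + 2 = 4 links.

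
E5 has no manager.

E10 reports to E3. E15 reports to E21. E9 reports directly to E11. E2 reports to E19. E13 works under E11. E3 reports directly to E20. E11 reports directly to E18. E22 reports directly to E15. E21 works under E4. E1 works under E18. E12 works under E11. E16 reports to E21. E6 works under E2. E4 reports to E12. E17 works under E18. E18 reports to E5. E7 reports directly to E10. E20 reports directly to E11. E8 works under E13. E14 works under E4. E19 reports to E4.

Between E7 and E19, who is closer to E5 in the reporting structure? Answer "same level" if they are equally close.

E7 is 6 levels below E5; E19 is 5. E19 is higher.

E19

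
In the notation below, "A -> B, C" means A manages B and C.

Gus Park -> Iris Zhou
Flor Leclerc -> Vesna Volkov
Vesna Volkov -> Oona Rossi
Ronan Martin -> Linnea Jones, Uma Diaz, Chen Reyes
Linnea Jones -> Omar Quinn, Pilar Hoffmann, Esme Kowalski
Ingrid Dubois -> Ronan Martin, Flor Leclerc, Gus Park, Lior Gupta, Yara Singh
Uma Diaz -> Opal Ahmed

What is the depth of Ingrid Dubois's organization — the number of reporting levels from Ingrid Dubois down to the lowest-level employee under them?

The longest chain under Ingrid Dubois runs Ingrid Dubois → Flor Leclerc → Vesna Volkov → Oona Rossi, which is 3 levels below Ingrid Dubois.

3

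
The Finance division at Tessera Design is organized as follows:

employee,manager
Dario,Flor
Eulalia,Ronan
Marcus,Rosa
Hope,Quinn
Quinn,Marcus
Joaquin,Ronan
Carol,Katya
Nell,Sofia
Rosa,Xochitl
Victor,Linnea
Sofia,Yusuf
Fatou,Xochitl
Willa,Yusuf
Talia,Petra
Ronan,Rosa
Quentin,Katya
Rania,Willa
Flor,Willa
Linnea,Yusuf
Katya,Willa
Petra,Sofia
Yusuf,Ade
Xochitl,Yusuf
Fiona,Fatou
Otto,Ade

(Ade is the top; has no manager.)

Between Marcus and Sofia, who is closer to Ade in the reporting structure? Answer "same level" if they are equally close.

Marcus is 4 levels below Ade; Sofia is 2. Sofia is higher.

Sofia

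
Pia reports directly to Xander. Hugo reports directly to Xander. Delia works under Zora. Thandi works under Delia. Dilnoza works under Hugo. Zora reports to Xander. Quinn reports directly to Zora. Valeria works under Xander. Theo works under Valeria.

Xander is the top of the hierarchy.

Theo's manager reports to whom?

Xander

Theo reports to Valeria, and Valeria reports to Xander. So Theo's skip-level manager is Xander.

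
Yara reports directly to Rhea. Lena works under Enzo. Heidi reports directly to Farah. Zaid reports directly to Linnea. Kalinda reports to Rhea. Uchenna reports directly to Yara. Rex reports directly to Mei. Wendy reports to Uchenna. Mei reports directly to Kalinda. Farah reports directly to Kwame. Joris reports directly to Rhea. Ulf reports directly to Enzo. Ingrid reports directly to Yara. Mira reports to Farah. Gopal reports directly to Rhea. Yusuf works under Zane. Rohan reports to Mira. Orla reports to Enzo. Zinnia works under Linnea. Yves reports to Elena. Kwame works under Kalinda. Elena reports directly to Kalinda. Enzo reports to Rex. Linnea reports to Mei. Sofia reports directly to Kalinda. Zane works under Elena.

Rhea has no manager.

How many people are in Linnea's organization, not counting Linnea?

2

Linnea directly manages Zinnia, Zaid. Zinnia has no reports. Zaid has no reports. So Linnea's organization is 2 direct reports plus everyone under them: 1 + 1 = 2.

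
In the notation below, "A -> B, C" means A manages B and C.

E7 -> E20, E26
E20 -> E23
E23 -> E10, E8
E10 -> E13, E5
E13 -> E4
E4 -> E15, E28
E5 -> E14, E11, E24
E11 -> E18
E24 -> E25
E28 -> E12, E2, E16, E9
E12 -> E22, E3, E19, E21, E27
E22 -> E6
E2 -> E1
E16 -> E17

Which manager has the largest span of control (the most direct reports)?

Direct-report counts: E7 has 2; E20 has 1; E23 has 2; E10 has 2; E5 has 3; E24 has 1; E11 has 1; E13 has 1; E4 has 2; E28 has 4; E16 has 1; E2 has 1; E12 has 5; E22 has 1. The largest is 5, held by E12.

E12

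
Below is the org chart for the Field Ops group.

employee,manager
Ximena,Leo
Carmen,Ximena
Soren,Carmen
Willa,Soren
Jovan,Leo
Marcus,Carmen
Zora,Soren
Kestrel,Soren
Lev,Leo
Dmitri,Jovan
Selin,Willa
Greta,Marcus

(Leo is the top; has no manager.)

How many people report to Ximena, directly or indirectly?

Ximena directly manages Carmen. Under Carmen: Marcus, Greta, Soren, Kestrel, Zora, Willa, Selin (7). That's 8 in total.

8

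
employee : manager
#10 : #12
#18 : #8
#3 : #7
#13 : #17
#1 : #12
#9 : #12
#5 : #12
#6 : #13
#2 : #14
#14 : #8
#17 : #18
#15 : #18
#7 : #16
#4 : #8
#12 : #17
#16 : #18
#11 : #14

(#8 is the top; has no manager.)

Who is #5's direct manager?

#5 reports directly to #12.

#12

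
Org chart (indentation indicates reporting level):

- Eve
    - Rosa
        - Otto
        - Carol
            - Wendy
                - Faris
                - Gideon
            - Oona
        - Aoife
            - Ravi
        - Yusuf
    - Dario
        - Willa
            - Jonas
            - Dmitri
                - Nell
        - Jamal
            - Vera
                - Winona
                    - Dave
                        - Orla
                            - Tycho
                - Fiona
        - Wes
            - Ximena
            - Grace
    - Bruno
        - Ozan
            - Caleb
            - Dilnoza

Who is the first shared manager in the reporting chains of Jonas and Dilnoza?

Eve

Jonas's chain of managers is Willa, Dario, Eve. Dilnoza's chain of managers is Ozan, Bruno, Eve. The first manager that appears in both chains is Eve.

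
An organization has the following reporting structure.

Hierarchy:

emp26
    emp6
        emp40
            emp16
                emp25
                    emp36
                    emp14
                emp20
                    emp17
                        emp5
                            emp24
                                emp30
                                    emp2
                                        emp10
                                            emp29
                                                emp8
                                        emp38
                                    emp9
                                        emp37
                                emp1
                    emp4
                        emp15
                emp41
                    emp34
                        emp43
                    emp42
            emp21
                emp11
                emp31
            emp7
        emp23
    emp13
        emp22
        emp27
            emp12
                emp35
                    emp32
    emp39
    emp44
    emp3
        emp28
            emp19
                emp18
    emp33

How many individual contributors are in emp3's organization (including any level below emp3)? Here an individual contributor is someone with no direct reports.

The only person in emp3's organization with no one reporting to them is emp18. That is 1.

1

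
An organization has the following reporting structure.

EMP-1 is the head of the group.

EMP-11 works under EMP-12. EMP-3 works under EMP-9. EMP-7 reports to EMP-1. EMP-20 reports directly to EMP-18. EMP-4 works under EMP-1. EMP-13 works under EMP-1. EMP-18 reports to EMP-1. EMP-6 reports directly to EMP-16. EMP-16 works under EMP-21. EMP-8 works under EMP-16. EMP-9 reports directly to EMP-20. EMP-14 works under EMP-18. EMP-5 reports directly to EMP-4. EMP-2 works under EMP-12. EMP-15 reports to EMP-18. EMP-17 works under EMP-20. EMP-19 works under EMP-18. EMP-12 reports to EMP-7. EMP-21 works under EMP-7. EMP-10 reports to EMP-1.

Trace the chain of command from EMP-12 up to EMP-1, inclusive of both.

EMP-12 -> EMP-7 -> EMP-1

EMP-12 reports to EMP-7. EMP-7 reports to EMP-1. EMP-1 is at the top.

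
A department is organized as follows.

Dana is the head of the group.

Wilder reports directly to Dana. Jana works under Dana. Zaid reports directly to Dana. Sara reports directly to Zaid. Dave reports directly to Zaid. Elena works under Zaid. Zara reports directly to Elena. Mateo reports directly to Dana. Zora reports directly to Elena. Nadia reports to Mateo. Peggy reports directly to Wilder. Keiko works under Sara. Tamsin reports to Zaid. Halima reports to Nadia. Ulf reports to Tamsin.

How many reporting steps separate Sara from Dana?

2

Chain from Sara up to Dana: Sara → Zaid → Dana. That is 2 steps up, so Sara is 2 levels below Dana.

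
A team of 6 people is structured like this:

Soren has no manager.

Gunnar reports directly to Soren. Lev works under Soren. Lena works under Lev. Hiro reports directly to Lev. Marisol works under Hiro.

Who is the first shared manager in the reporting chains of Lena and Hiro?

Lev

Lena's chain of managers is Lev, Soren. Hiro's chain of managers is Lev, Soren. The first manager that appears in both chains is Lev.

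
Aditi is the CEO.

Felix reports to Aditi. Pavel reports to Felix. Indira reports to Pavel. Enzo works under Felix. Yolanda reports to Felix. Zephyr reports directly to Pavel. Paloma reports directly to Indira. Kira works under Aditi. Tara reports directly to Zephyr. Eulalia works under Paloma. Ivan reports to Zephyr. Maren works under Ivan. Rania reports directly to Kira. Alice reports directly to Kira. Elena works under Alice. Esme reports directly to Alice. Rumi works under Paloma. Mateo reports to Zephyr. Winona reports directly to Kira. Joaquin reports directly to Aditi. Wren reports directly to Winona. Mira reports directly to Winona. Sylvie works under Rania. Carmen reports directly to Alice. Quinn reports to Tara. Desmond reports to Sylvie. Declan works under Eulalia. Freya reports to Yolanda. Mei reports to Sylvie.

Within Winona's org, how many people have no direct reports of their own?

The people in Winona's organization with no one reporting to them are Mira, Wren. That is 2.

2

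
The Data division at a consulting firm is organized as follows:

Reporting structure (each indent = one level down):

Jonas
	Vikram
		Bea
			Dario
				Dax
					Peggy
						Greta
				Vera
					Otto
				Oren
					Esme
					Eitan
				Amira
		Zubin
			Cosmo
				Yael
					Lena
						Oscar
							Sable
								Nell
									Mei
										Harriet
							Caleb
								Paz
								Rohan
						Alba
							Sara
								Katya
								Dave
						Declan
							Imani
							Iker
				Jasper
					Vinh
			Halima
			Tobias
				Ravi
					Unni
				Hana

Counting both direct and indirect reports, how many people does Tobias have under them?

3

Tobias directly manages Ravi, Hana. Under Ravi: Unni (1). Hana has no reports. So Tobias's organization is 2 direct reports plus everyone under them: 2 + 1 = 3.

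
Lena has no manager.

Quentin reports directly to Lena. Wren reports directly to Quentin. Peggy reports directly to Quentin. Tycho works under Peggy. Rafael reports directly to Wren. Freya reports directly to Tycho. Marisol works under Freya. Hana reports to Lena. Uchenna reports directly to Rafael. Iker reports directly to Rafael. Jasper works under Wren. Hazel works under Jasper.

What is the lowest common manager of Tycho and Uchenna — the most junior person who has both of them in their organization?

Quentin

Tycho's chain of managers is Peggy, Quentin, Lena. Uchenna's chain of managers is Rafael, Wren, Quentin, Lena. The first manager that appears in both chains is Quentin.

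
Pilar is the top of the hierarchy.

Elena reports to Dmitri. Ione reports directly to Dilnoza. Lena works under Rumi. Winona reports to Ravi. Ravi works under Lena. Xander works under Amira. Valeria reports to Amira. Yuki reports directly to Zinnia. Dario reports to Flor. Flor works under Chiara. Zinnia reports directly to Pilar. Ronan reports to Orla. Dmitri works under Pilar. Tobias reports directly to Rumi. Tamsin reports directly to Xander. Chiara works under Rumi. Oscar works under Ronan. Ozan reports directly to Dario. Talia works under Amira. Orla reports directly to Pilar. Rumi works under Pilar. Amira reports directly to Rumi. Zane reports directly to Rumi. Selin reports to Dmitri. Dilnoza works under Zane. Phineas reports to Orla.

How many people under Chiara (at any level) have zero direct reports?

1

The only person in Chiara's organization with no one reporting to them is Ozan. That is 1.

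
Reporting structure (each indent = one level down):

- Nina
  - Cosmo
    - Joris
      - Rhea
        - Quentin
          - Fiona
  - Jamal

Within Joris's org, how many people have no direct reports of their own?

The only person in Joris's organization with no one reporting to them is Fiona. That is 1.

1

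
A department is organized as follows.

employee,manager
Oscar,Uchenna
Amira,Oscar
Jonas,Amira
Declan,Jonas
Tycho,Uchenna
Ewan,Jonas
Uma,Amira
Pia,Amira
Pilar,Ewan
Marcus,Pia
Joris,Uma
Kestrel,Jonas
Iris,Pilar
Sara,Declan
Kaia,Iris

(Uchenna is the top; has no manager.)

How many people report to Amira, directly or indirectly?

Amira directly manages Jonas, Uma, Pia. Under Jonas: Kestrel, Ewan, Pilar, Iris, Kaia, Declan, Sara (7). Under Uma: Joris (1). Under Pia: Marcus (1). So Amira's organization is 3 direct reports plus everyone under them: 8 + 2 + 2 = 12.

12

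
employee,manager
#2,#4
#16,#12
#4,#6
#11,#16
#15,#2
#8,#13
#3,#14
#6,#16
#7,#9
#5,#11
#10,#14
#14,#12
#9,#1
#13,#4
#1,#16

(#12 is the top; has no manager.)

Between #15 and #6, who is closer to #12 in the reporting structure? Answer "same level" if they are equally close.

#6

#15 is 5 levels below #12; #6 is 2. #6 is higher.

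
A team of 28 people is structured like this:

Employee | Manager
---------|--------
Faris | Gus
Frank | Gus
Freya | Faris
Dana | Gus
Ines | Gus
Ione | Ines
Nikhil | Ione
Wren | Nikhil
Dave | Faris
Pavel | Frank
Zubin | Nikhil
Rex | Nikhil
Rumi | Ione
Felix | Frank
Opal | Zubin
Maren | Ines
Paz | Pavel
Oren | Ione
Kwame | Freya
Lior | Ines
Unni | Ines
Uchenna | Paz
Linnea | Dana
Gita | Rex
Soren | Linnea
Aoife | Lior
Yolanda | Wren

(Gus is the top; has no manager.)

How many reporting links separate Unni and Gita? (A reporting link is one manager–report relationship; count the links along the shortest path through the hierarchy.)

5

Unni is 1 level below Ines, and Gita is 4 levels below Ines (their lowest common manager). The shortest path runs up from Unni to Ines and back down to Gita: 1 + 4 = 5 links.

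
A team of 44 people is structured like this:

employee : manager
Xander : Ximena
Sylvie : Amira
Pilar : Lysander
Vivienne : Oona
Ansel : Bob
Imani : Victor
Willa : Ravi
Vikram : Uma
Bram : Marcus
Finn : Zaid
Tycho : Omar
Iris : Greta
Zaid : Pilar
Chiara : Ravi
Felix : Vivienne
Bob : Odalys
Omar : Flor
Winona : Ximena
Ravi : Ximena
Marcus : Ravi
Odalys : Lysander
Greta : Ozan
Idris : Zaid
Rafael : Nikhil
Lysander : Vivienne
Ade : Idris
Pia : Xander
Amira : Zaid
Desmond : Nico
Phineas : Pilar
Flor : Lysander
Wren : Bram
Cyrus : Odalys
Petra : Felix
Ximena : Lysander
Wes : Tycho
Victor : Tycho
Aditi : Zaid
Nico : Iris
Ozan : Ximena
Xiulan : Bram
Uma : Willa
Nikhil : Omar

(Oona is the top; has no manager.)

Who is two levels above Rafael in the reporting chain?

Omar

Rafael reports to Nikhil, and Nikhil reports to Omar. So Rafael's skip-level manager is Omar.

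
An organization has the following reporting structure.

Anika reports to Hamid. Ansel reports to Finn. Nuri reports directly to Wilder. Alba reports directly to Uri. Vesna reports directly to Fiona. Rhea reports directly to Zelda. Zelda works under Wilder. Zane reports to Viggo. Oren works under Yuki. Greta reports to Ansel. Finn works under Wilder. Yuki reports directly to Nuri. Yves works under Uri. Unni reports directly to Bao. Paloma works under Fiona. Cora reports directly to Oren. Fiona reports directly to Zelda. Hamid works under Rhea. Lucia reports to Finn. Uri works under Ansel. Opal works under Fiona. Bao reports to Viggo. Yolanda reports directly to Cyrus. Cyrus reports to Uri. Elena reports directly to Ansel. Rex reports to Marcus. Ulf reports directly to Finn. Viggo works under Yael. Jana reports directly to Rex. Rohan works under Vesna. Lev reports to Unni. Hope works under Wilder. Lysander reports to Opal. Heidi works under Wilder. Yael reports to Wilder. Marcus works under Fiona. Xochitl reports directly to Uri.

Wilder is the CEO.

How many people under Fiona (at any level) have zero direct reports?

The people in Fiona's organization with no one reporting to them are Lysander, Paloma, Rohan, Jana. That is 4.

4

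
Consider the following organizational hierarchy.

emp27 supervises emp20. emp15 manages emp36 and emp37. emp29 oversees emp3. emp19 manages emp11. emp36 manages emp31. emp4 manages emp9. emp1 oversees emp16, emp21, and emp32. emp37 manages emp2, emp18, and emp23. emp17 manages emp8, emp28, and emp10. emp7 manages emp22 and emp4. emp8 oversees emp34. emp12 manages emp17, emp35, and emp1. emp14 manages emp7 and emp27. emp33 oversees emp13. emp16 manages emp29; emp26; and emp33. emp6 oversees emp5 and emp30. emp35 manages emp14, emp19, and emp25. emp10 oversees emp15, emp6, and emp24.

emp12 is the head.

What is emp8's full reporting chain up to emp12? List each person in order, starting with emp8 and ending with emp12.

emp8 -> emp17 -> emp12

emp8 reports to emp17. emp17 reports to emp12. emp12 is at the top.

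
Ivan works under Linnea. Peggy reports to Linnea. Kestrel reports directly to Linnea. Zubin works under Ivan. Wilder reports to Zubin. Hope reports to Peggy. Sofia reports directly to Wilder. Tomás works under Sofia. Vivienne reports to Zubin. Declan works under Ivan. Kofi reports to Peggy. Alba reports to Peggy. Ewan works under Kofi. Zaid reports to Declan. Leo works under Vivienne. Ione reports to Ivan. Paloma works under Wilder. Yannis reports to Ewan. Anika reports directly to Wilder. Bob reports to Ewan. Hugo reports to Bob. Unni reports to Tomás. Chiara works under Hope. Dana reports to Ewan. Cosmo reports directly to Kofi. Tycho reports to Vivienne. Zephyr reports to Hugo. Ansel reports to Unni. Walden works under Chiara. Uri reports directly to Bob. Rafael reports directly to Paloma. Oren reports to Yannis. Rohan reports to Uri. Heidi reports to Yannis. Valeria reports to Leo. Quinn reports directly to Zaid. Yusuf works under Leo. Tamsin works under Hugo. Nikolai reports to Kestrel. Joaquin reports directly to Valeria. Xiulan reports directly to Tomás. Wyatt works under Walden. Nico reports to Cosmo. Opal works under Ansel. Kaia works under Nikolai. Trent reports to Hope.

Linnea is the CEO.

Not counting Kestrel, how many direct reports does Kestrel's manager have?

Kestrel reports to Linnea. Linnea's other direct reports are Ivan, Peggy — 2 peers.

2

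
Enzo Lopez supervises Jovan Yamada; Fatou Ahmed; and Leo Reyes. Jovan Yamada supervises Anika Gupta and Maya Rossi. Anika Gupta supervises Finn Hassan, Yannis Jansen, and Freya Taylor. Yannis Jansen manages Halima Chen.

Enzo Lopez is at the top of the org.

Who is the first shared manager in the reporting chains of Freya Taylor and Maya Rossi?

Jovan Yamada

Freya Taylor's chain of managers is Anika Gupta, Jovan Yamada, Enzo Lopez. Maya Rossi's chain of managers is Jovan Yamada, Enzo Lopez. The first manager that appears in both chains is Jovan Yamada.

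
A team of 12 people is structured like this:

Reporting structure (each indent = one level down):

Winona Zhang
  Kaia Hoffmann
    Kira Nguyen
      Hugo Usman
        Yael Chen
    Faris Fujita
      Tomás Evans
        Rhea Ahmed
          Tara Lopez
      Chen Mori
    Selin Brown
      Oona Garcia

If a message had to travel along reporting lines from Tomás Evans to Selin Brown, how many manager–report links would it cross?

3

Tomás Evans is 2 levels below Kaia Hoffmann, and Selin Brown is 1 level below Kaia Hoffmann (their lowest common manager). The shortest path runs up from Tomás Evans to Kaia Hoffmann and back down to Selin Brown: 2 + 1 = 3 links.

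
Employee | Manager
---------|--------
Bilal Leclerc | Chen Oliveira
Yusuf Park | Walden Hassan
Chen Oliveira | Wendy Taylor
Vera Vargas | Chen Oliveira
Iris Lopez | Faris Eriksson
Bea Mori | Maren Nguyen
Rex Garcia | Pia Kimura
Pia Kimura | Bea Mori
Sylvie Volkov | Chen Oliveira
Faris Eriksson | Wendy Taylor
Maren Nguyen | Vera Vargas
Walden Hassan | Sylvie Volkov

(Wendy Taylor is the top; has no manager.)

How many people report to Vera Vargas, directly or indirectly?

4

Vera Vargas directly manages Maren Nguyen. Under Maren Nguyen: Bea Mori, Pia Kimura, Rex Garcia (3). That's 4 in total.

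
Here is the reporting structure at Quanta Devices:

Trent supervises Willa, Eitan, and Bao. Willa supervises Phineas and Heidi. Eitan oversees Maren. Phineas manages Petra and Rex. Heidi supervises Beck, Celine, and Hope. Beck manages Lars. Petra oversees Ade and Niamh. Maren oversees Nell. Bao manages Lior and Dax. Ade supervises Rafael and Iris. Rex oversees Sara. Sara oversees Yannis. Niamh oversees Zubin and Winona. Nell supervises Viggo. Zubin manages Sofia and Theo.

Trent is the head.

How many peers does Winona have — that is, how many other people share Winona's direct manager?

1

Winona reports to Niamh. Niamh's other direct reports are Zubin — 1 peer.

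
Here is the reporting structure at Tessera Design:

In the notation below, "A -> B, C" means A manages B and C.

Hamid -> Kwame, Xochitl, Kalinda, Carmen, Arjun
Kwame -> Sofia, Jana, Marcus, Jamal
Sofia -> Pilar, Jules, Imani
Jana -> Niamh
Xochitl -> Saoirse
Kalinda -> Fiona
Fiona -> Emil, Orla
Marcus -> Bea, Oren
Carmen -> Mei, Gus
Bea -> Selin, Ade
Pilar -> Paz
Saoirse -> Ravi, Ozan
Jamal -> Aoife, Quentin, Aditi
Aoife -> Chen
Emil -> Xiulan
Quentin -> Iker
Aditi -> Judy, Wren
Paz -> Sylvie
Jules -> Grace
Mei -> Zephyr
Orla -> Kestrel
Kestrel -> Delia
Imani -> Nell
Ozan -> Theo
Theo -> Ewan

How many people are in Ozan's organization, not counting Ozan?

Ozan directly manages Theo. Under Theo: Ewan (1). That's 2 in total.

2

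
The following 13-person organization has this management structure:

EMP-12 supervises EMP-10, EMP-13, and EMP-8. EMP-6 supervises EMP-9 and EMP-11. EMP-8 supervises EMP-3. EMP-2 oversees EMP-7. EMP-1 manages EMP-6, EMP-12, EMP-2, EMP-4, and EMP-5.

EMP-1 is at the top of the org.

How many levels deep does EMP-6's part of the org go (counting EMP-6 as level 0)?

1

The longest chain under EMP-6 runs EMP-6 → EMP-11, which is 1 level below EMP-6.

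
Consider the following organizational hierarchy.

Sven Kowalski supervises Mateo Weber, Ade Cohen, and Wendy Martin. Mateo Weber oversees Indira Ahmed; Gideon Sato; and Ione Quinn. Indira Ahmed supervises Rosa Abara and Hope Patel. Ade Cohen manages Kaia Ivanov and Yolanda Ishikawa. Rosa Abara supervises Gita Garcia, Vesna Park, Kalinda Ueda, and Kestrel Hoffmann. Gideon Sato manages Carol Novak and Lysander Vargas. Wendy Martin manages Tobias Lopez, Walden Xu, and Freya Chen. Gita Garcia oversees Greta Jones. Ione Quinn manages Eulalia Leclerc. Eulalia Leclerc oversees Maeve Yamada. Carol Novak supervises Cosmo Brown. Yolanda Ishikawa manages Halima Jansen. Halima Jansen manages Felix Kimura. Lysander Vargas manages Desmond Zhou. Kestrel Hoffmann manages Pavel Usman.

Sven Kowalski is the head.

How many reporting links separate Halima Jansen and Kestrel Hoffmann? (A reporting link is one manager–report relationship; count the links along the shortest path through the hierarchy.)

7

Halima Jansen is 3 levels below Sven Kowalski, and Kestrel Hoffmann is 4 levels below Sven Kowalski (their lowest common manager). The shortest path runs up from Halima Jansen to Sven Kowalski and back down to Kestrel Hoffmann: 3 + 4 = 7 links.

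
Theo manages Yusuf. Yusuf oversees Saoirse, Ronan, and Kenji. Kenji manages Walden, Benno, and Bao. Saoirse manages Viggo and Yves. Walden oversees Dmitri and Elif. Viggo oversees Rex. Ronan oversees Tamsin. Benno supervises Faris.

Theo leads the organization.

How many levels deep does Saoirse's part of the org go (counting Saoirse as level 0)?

The longest chain under Saoirse runs Saoirse → Viggo → Rex, which is 2 levels below Saoirse.

2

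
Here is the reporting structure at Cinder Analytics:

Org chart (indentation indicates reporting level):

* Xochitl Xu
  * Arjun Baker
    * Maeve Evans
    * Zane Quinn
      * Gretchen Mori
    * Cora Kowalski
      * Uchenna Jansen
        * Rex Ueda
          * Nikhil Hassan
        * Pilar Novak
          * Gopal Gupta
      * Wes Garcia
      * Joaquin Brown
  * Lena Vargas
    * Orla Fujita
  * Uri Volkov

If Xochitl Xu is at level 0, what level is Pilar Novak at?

Chain from Pilar Novak up to Xochitl Xu: Pilar Novak → Uchenna Jansen → Cora Kowalski → Arjun Baker → Xochitl Xu. That is 4 steps up, so Pilar Novak is 4 levels below Xochitl Xu.

4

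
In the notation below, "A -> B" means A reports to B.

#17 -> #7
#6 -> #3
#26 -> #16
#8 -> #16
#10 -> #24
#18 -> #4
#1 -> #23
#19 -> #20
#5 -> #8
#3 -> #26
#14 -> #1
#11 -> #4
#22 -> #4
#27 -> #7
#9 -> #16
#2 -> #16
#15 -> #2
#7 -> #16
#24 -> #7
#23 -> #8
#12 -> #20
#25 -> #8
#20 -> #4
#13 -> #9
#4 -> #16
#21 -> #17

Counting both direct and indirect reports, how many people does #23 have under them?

#23 directly manages #1. Under #1: #14 (1). That's 2 in total.

2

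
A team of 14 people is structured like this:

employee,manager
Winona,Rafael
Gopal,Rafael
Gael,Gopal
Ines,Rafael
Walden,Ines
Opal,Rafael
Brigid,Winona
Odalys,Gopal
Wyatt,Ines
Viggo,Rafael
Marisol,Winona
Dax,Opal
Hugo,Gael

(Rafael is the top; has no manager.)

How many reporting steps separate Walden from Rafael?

Chain from Walden up to Rafael: Walden → Ines → Rafael. That is 2 steps up, so Walden is 2 levels below Rafael.

2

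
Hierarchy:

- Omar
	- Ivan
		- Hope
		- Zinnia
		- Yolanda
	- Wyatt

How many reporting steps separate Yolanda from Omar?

2

Chain from Yolanda up to Omar: Yolanda → Ivan → Omar. That is 2 steps up, so Yolanda is 2 levels below Omar.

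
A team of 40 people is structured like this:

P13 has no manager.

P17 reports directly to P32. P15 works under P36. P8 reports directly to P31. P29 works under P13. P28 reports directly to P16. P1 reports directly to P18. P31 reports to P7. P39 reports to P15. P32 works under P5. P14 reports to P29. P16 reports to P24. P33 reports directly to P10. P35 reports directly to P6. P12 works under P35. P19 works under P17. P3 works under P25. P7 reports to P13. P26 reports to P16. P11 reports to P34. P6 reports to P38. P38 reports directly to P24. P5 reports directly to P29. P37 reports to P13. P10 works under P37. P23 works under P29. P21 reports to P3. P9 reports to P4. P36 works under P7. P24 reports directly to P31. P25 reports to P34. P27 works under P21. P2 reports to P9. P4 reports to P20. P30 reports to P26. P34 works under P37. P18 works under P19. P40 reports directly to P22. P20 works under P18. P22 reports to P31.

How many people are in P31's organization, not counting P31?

P31 directly manages P24, P22, P8. Under P24: P16, P26, P30, P28, P38, P6, P35, P12 (8). Under P22: P40 (1). P8 has no reports. So P31's organization is 3 direct reports plus everyone under them: 9 + 2 + 1 = 12.

12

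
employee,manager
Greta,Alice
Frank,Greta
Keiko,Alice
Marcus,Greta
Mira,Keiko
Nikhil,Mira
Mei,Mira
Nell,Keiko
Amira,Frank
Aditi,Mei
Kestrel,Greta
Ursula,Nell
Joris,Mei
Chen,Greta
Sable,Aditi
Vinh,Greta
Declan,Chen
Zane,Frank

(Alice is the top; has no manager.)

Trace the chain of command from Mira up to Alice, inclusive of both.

Mira reports to Keiko. Keiko reports to Alice. Alice is at the top.

Mira -> Keiko -> Alice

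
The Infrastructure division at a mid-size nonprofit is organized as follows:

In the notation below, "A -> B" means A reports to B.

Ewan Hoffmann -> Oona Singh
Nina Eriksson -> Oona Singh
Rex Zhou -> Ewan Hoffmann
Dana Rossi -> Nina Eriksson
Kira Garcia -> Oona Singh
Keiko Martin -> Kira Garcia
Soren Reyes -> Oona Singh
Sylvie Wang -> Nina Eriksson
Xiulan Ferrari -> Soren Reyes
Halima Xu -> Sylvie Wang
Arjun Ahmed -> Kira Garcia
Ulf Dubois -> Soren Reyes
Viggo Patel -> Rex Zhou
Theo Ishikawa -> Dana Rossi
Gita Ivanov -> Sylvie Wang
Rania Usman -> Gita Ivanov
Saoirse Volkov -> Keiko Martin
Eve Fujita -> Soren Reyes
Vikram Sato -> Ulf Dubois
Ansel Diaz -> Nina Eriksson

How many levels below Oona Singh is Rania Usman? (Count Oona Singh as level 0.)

4

Chain from Rania Usman up to Oona Singh: Rania Usman → Gita Ivanov → Sylvie Wang → Nina Eriksson → Oona Singh. That is 4 steps up, so Rania Usman is 4 levels below Oona Singh.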